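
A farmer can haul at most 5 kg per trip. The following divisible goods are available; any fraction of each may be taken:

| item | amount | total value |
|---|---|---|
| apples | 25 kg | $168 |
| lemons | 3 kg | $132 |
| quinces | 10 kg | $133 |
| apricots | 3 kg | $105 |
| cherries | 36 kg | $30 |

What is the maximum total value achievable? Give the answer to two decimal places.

Take in order of value per unit:
- lemons (132/3 per unit): all 3 → value 132, running total 132.00
- apricots (105/3 per unit): 2 of 3 → value 2×105/3 = 70.0000, running total 202.00
Total 202.00.

202.00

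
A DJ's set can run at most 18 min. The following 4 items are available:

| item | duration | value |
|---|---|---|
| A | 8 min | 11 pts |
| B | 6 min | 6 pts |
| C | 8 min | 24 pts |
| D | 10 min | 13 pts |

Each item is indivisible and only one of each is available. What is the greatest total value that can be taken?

Check high-value combinations within 18 min:
- C+D: duration 8+10=18, value 24+13=37
- A+C: duration 8+8=16, value 11+24=35
- B+C: duration 6+8=14, value 6+24=30
Best: 37 pts.

37 pts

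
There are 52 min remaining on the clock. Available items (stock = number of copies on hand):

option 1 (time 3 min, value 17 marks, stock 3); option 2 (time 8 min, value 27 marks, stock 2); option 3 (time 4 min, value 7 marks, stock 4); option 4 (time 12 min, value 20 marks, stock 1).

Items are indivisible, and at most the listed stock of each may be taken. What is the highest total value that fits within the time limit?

Best selections within time 52 and stock limits:
- 3×option 1 + 2×option 2 + 3×option 3 + 1×option 4: time 49, value 146
- 3×option 1 + 2×option 2 + 2×option 3 + 1×option 4: time 45, value 139
Best: 146 marks.

146 marks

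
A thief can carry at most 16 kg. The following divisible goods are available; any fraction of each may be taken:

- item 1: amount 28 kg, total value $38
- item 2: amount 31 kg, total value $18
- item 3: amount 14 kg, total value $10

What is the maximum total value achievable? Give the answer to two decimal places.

21.71

Take in order of value per unit:
- item 1 (38/28 per unit): 16 of 28 → value 16×38/28 = 21.7143, running total 21.71
Total 21.71.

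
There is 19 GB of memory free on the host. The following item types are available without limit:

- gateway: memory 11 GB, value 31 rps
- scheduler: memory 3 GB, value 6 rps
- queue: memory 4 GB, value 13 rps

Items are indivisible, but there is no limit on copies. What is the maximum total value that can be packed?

Best value-per-unit is queue at 13/4; filling with it alone gives 4×13 = 52.
Optimal mix: 1×scheduler + 4×queue → memory 19, value 58.

58 rps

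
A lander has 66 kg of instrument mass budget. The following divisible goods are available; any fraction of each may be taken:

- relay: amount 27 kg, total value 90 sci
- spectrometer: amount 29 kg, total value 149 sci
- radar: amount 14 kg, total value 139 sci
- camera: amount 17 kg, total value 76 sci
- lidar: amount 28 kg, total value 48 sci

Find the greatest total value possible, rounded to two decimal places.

Take in order of value per unit:
- radar (139/14 per unit): all 14 → value 139, running total 139.00
- spectrometer (149/29 per unit): all 29 → value 149, running total 288.00
- camera (76/17 per unit): all 17 → value 76, running total 364.00
- relay (90/27 per unit): 6 of 27 → value 6×90/27 = 20.0000, running total 384.00
Total 384.00.

384.00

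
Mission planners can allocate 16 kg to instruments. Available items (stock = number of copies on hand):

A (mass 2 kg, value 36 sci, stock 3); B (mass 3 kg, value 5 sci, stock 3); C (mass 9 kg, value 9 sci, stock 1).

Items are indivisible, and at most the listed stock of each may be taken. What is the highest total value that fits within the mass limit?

123 sci

Top feasible selections:
- 3×A + 3×B: mass 15, value 123
- 3×A + 2×B: mass 12, value 118
Best: 123 sci.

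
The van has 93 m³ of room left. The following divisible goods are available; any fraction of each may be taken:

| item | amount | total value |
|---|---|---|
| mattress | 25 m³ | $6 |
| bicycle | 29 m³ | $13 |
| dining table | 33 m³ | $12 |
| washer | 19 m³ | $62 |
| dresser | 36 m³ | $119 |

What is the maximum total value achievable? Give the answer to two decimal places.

Take in order of value per unit:
- dresser (119/36 per unit): all 36 → value 119, running total 119.00
- washer (62/19 per unit): all 19 → value 62, running total 181.00
- bicycle (13/29 per unit): all 29 → value 13, running total 194.00
- dining table (12/33 per unit): 9 of 33 → value 9×12/33 = 3.2727, running total 197.27
Total 197.27.

197.27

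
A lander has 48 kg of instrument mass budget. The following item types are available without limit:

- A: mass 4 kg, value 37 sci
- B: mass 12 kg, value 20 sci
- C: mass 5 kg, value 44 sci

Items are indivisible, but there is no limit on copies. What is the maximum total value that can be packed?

444 sci

Best value-per-unit is A at 37/4, and filling with it alone uses mass 12×4=48. No mix of the others beats 12×37 = 444.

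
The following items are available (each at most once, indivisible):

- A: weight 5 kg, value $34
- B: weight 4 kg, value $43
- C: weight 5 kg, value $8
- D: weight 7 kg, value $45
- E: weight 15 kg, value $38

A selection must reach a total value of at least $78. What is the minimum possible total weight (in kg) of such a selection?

11

Subsets with value ≥ 78, sorted by total weight:
- B+D: weight 11, value 88
- A+D: weight 12, value 79
- A+B+C: weight 14, value 85
Minimum weight: 11 kg.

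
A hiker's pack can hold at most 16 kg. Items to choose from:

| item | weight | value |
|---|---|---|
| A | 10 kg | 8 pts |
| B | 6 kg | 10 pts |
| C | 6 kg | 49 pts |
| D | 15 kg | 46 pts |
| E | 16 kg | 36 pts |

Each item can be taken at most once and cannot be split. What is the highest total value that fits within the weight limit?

59 pts

Check high-value combinations within 16 kg:
- B+C: weight 6+6=12, value 10+49=59
- A+C: weight 10+6=16, value 8+49=57
- C: weight 6, value 49
- D: weight 15, value 46
- E: weight 16, value 36
Best: 59 pts.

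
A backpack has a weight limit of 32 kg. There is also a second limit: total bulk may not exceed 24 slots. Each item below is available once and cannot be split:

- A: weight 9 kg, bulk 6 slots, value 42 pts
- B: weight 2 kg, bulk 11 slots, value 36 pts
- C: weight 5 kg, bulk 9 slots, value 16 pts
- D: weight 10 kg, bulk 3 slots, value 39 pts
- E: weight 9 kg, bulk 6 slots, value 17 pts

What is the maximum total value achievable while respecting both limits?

Feasible sets respecting both limits:
- A+B+D: weight 21, bulk 20, value 117
- A+D+E: weight 28, bulk 15, value 98
- A+C+D: weight 24, bulk 18, value 97
Best: 117 pts.

117 pts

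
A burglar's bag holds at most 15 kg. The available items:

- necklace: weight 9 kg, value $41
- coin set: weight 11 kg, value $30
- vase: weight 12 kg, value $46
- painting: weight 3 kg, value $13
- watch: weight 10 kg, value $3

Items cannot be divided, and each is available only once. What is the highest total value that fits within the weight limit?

This is a 0/1 knapsack; check combinations near the capacity.
- vase+painting: weight 12+3=15, value 46+13=59
- necklace+painting: weight 9+3=12, value 41+13=54
- vase: weight 12, value 46
Best: $59.

$59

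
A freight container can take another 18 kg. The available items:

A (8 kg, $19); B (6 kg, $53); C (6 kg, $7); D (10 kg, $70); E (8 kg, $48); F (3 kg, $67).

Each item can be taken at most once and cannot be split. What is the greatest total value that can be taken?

$168

Check high-value combinations within 18 kg:
- B+E+F: weight 6+8+3=17, value 53+48+67=168
- A+B+F: weight 8+6+3=17, value 19+53+67=139
- D+F: weight 10+3=13, value 70+67=137
Best: $168.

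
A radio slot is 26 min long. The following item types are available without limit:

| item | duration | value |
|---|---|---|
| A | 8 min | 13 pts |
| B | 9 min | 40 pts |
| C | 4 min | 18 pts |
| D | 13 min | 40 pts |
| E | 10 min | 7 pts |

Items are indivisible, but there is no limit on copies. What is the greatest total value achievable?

Best value-per-unit is C at 18/4; filling with it alone gives 6×18 = 108.
Optimal mix: 2×B + 2×C → duration 26, value 116.

116 pts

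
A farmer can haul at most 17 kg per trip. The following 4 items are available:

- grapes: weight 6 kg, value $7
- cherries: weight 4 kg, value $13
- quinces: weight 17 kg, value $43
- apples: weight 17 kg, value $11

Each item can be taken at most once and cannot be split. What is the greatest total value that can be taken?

Check high-value combinations within 17 kg:
- quinces: weight 17, value 43
- grapes+cherries: weight 6+4=10, value 7+13=20
- cherries: weight 4, value 13
- apples: weight 17, value 11
- grapes: weight 6, value 7
Best: $43.

$43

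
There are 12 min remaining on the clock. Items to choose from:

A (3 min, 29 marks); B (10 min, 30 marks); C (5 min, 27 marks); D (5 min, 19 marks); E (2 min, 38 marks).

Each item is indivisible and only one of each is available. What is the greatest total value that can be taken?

This is a 0/1 knapsack; check combinations near the capacity.
- A+C+E: time 3+5+2=10, value 29+27+38=94
- A+D+E: time 3+5+2=10, value 29+19+38=86
- C+D+E: time 5+5+2=12, value 27+19+38=84
- B+E: time 10+2=12, value 30+38=68
Best: 94 marks.

94 marks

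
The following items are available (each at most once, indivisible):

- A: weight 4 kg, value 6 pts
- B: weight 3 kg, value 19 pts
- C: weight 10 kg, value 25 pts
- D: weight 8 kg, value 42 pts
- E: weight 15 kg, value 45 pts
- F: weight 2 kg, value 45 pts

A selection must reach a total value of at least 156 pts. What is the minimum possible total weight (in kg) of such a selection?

32

Subsets with value ≥ 156, sorted by total weight:
- A+B+D+E+F: weight 32, value 157
- C+D+E+F: weight 35, value 157
- B+C+D+E+F: weight 38, value 176
Minimum weight: 32 kg.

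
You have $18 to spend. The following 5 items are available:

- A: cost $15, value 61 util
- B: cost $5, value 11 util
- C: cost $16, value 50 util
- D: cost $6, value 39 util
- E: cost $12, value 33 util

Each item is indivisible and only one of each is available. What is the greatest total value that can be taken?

72 util

Check high-value combinations within $18:
- D+E: cost 6+12=18, value 39+33=72
- A: cost 15, value 61
- B+D: cost 5+6=11, value 11+39=50
- C: cost 16, value 50
Best: 72 util.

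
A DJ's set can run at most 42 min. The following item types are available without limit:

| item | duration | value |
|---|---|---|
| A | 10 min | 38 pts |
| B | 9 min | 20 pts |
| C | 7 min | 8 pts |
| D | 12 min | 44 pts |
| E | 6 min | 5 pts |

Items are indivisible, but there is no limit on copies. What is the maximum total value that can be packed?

158 pts

Best value-per-unit is A at 38/10; filling with it alone gives 4×38 = 152.
Optimal mix: 3×A + 1×D → duration 42, value 158.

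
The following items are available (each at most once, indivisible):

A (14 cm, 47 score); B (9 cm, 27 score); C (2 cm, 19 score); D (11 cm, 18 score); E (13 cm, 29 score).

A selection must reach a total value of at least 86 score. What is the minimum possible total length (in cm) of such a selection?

25

Subsets with value ≥ 86, sorted by total length:
- A+B+C: length 25, value 93
- A+C+E: length 29, value 95
- A+B+D: length 34, value 92
- B+C+D+E: length 35, value 93
Minimum length: 25 cm.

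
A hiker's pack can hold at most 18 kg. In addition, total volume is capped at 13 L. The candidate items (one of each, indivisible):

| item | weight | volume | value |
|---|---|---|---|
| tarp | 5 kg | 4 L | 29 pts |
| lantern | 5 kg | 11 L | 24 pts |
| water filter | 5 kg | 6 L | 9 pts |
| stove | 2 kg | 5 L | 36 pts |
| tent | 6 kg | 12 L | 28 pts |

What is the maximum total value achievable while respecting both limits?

65 pts

Feasible sets respecting both limits:
- tarp+stove: weight 7, volume 9, value 65
- water filter+stove: weight 7, volume 11, value 45
- tarp+water filter: weight 10, volume 10, value 38
Best: 65 pts.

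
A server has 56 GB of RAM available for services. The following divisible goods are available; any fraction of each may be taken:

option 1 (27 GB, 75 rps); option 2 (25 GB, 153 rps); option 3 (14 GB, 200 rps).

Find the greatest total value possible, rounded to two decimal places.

Take in order of value per unit:
- option 3 (200/14 per unit): all 14 → value 200, running total 200.00
- option 2 (153/25 per unit): all 25 → value 153, running total 353.00
- option 1 (75/27 per unit): 17 of 27 → value 17×75/27 = 47.2222, running total 400.22
Total 400.22.

400.22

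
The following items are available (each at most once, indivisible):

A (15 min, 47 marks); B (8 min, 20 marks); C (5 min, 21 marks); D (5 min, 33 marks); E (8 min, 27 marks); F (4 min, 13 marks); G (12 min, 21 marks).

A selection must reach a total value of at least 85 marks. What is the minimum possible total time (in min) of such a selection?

22

Subsets with value ≥ 85, sorted by total time:
- C+D+E+F: time 22, value 94
- B+C+D+F: time 22, value 87
Minimum time: 22 min.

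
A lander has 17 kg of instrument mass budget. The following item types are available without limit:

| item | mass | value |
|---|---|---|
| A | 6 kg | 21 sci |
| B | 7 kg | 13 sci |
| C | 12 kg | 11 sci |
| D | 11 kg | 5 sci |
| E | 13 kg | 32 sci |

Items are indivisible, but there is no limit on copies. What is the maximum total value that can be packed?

Best value-per-unit is A at 21/6, and filling with it alone uses mass 2×6=12. No mix of the others beats 2×21 = 42.

42 sci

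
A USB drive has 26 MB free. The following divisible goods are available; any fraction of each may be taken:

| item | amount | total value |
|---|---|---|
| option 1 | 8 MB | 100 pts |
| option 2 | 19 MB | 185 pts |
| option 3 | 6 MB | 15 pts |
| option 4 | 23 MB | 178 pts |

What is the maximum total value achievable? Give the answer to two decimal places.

Take in order of value per unit:
- option 1 (100/8 per unit): all 8 → value 100, running total 100.00
- option 2 (185/19 per unit): 18 of 19 → value 18×185/19 = 175.2632, running total 275.26
Total 275.26.

275.26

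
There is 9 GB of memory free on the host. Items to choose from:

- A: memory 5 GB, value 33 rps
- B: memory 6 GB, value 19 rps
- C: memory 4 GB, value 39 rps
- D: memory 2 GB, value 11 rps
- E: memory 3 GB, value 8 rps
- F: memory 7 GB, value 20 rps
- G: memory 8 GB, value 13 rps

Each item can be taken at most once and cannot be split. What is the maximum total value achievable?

This is a 0/1 knapsack; check combinations near the capacity.
- A+C: memory 5+4=9, value 33+39=72
- C+D+E: memory 4+2+3=9, value 39+11+8=58
- C+D: memory 4+2=6, value 39+11=50
Best: 72 rps.

72 rps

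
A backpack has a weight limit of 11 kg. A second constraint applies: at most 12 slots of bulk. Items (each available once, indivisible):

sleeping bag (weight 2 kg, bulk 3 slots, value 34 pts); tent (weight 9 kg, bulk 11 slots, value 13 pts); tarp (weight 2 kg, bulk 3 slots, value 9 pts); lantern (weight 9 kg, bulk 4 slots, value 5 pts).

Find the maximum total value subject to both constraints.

Feasible sets respecting both limits:
- sleeping bag+tarp: weight 4, bulk 6, value 43
- sleeping bag+lantern: weight 11, bulk 7, value 39
- sleeping bag: weight 2, bulk 3, value 34
Best: 43 pts.

43 pts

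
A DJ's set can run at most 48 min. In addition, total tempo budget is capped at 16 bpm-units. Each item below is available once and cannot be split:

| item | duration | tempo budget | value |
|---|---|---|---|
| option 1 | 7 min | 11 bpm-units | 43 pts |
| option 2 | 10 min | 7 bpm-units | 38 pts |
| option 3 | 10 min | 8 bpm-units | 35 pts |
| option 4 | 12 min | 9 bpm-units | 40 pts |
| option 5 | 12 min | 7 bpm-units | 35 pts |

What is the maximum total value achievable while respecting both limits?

78 pts

Feasible sets respecting both limits:
- option 2+option 4: duration 22, tempo budget 16, value 78
- option 4+option 5: duration 24, tempo budget 16, value 75
- option 2+option 3: duration 20, tempo budget 15, value 73
- option 2+option 5: duration 22, tempo budget 14, value 73
Best: 78 pts.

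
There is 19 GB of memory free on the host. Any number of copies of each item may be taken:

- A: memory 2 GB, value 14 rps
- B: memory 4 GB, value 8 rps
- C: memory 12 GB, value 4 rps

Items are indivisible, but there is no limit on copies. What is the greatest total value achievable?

Best value-per-unit is A at 14/2, and filling with it alone uses memory 9×2=18. No mix of the others beats 9×14 = 126.

126 rps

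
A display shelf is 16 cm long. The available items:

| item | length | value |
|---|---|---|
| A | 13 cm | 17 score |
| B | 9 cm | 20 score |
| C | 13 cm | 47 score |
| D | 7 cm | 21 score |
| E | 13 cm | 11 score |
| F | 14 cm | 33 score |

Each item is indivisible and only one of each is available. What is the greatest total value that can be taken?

Check high-value combinations within 16 cm:
- C: length 13, value 47
- B+D: length 9+7=16, value 20+21=41
- F: length 14, value 33
- D: length 7, value 21
Best: 47 score.

47 score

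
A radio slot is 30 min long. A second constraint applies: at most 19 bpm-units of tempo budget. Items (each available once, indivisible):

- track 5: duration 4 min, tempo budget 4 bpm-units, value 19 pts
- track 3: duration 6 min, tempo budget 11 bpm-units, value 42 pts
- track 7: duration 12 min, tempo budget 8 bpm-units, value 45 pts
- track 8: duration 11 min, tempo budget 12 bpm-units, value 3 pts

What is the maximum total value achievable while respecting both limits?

87 pts

Feasible sets respecting both limits:
- track 3+track 7: duration 18, tempo budget 19, value 87
- track 5+track 7: duration 16, tempo budget 12, value 64
- track 5+track 3: duration 10, tempo budget 15, value 61
- track 7: duration 12, tempo budget 8, value 45
Best: 87 pts.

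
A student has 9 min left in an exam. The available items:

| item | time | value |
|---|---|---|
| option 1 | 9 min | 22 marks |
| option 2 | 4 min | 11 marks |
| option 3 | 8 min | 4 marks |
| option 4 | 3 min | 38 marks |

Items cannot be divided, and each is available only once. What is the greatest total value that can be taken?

49 marks

Check high-value combinations within 9 min:
- option 2+option 4: time 4+3=7, value 11+38=49
- option 4: time 3, value 38
- option 1: time 9, value 22
- option 2: time 4, value 11
Best: 49 marks.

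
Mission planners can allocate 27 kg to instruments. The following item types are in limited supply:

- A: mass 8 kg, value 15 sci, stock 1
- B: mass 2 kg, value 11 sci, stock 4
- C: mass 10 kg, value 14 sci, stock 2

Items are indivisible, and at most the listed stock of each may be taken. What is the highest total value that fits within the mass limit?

73 sci

Top feasible selections:
- 1×A + 4×B + 1×C: mass 26, value 73
- 1×A + 3×B + 1×C: mass 24, value 62
- 3×B + 2×C: mass 26, value 61
- 1×A + 4×B: mass 16, value 59
Best: 73 sci.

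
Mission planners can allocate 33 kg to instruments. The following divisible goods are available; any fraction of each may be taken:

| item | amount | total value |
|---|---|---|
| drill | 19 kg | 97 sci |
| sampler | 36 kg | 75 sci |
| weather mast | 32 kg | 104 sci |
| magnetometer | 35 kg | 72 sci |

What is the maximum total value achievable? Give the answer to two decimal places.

Take in order of value per unit:
- drill (97/19 per unit): all 19 → value 97, running total 97.00
- weather mast (104/32 per unit): 14 of 32 → value 14×104/32 = 45.5000, running total 142.50
Total 142.50.

142.50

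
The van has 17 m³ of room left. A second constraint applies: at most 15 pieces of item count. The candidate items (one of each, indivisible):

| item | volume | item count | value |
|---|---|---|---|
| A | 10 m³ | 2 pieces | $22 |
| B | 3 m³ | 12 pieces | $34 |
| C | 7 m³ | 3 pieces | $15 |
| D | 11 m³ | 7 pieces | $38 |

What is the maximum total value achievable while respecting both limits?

$56

Feasible sets respecting both limits:
- A+B: volume 13, item count 14, value 56
- B+C: volume 10, item count 15, value 49
- D: volume 11, item count 7, value 38
Best: $56.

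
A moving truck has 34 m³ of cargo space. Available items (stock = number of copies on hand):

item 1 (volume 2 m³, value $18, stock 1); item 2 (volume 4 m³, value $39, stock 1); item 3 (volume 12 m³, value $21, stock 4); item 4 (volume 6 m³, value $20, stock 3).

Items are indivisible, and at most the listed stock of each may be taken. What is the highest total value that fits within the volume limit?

$120

Top feasible selections:
- 1×item 2 + 1×item 3 + 3×item 4: volume 34, value 120
- 1×item 1 + 1×item 2 + 1×item 3 + 2×item 4: volume 30, value 118
Best: $120.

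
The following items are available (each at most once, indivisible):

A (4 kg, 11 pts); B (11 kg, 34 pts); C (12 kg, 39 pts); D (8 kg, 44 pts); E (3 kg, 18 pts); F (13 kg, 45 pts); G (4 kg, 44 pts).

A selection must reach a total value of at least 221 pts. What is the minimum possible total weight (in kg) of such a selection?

51

Subsets with value ≥ 221, sorted by total weight:
- B+C+D+E+F+G: weight 51, value 224
- A+B+C+D+E+F+G: weight 55, value 235
Minimum weight: 51 kg.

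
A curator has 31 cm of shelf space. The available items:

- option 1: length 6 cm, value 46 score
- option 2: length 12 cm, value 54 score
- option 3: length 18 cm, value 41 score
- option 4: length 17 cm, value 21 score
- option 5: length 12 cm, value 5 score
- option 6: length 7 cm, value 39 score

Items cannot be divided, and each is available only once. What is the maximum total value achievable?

This is a 0/1 knapsack; check combinations near the capacity.
- option 1+option 2+option 6: length 6+12+7=25, value 46+54+39=139
- option 1+option 3+option 6: length 6+18+7=31, value 46+41+39=126
- option 1+option 4+option 6: length 6+17+7=30, value 46+21+39=106
- option 1+option 2+option 5: length 6+12+12=30, value 46+54+5=105
- option 1+option 2: length 6+12=18, value 46+54=100
Best: 139 score.

139 score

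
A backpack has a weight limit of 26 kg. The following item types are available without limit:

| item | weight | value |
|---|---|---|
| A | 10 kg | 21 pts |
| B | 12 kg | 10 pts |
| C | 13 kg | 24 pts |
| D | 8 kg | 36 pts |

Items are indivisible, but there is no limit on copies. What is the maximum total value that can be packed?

Best value-per-unit is D at 36/8, and filling with it alone uses weight 3×8=24. No mix of the others beats 3×36 = 108.

108 pts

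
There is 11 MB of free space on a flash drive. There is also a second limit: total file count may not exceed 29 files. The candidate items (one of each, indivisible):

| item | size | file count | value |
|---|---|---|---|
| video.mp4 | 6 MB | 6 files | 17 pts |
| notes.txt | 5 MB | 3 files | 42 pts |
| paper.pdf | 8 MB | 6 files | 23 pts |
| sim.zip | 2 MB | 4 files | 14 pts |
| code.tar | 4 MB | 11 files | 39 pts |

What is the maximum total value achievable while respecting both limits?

Feasible sets respecting both limits:
- notes.txt+sim.zip+code.tar: size 11, file count 18, value 95
- notes.txt+code.tar: size 9, file count 14, value 81
- video.mp4+notes.txt: size 11, file count 9, value 59
- notes.txt+sim.zip: size 7, file count 7, value 56
Best: 95 pts.

95 pts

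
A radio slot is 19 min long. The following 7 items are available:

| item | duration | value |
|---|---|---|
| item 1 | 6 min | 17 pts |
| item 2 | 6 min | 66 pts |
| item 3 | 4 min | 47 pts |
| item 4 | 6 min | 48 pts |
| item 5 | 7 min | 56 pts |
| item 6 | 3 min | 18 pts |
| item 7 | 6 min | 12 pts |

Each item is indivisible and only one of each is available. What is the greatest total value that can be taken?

Check high-value combinations within 19 min:
- item 2+item 3+item 4+item 6: duration 6+4+6+3=19, value 66+47+48+18=179
- item 2+item 4+item 5: duration 6+6+7=19, value 66+48+56=170
- item 2+item 3+item 5: duration 6+4+7=17, value 66+47+56=169
- item 2+item 3+item 4: duration 6+4+6=16, value 66+47+48=161
Best: 179 pts.

179 pts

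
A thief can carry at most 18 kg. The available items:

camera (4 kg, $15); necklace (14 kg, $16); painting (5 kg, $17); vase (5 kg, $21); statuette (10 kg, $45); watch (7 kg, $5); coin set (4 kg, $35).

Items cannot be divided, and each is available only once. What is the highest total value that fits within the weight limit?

$95

Check high-value combinations within 18 kg:
- camera+statuette+coin set: weight 4+10+4=18, value 15+45+35=95
- camera+painting+vase+coin set: weight 4+5+5+4=18, value 15+17+21+35=88
- statuette+coin set: weight 10+4=14, value 45+35=80
- painting+vase+coin set: weight 5+5+4=14, value 17+21+35=73
Best: $95.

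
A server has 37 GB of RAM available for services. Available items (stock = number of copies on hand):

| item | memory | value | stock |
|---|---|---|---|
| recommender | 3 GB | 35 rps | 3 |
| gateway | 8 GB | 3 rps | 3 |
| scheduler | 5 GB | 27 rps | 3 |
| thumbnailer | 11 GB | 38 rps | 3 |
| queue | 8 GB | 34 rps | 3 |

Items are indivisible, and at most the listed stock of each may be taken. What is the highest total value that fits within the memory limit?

227 rps

Top feasible selections:
- 3×recommender + 2×scheduler + 2×queue: memory 35, value 227
- 3×recommender + 3×scheduler + 1×thumbnailer: memory 35, value 224
- 3×recommender + 3×scheduler + 1×queue: memory 32, value 220
- 2×recommender + 3×scheduler + 2×queue: memory 37, value 219
Best: 227 rps.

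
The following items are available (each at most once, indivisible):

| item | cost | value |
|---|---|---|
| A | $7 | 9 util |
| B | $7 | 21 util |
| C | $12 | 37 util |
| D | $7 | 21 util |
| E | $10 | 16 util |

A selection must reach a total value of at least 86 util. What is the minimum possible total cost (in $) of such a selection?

Subsets with value ≥ 86, sorted by total cost:
- A+B+C+D: cost 33, value 88
- B+C+D+E: cost 36, value 95
Minimum cost: 33 $.

33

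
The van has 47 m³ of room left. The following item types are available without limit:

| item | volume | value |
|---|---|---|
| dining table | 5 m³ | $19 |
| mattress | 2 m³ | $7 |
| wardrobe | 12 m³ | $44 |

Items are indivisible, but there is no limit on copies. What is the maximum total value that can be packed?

$178

Best value-per-unit is dining table at 19/5; filling with it alone gives 9×19 = 171.
Optimal mix: 9×dining table + 1×mattress → volume 47, value 178.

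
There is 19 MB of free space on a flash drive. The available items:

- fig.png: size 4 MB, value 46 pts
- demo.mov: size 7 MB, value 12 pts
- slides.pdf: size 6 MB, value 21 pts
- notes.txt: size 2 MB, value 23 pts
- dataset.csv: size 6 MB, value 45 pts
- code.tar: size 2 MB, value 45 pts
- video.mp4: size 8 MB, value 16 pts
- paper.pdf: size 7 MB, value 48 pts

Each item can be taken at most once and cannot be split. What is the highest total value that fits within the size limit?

184 pts

Check high-value combinations within 19 MB:
- fig.png+dataset.csv+code.tar+paper.pdf: size 4+6+2+7=19, value 46+45+45+48=184
- fig.png+notes.txt+code.tar+paper.pdf: size 4+2+2+7=15, value 46+23+45+48=162
- fig.png+notes.txt+dataset.csv+paper.pdf: size 4+2+6+7=19, value 46+23+45+48=162
Best: 184 pts.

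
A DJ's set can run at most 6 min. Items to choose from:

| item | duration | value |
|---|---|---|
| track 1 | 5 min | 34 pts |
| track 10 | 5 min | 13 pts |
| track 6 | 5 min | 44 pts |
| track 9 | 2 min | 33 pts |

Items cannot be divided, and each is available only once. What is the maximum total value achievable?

44 pts

Check high-value combinations within 6 min:
- track 6: duration 5, value 44
- track 1: duration 5, value 34
- track 9: duration 2, value 33
- track 10: duration 5, value 13
Best: 44 pts.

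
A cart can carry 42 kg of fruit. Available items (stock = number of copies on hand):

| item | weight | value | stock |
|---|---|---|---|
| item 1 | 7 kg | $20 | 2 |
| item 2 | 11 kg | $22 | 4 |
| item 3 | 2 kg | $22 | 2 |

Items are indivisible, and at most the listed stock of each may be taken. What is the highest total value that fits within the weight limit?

Top feasible selections:
- 2×item 1 + 2×item 2 + 2×item 3: weight 40, value 128
- 3×item 2 + 2×item 3: weight 37, value 110
Best: $128.

$128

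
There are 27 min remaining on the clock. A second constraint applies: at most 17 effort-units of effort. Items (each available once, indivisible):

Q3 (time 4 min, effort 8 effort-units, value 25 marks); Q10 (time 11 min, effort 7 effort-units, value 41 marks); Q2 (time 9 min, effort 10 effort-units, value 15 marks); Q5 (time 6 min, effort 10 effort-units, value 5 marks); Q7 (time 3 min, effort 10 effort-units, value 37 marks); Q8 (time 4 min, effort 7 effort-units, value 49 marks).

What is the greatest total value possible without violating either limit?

Feasible sets respecting both limits:
- Q10+Q8: time 15, effort 14, value 90
- Q7+Q8: time 7, effort 17, value 86
- Q10+Q7: time 14, effort 17, value 78
Best: 90 marks.

90 marks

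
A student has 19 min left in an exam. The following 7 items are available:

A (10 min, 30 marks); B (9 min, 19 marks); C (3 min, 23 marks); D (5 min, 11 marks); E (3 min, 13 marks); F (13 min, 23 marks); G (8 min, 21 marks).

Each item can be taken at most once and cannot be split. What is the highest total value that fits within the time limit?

Check high-value combinations within 19 min:
- C+D+E+G: time 3+5+3+8=19, value 23+11+13+21=68
- A+C+E: time 10+3+3=16, value 30+23+13=66
- A+C+D: time 10+3+5=18, value 30+23+11=64
- C+E+F: time 3+3+13=19, value 23+13+23=59
Best: 68 marks.

68 marks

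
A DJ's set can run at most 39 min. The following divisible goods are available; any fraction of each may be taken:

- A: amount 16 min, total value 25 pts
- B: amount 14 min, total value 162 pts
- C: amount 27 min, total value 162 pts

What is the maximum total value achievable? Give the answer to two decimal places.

Take in order of value per unit:
- B (162/14 per unit): all 14 → value 162, running total 162.00
- C (162/27 per unit): 25 of 27 → value 25×162/27 = 150.0000, running total 312.00
Total 312.00.

312.00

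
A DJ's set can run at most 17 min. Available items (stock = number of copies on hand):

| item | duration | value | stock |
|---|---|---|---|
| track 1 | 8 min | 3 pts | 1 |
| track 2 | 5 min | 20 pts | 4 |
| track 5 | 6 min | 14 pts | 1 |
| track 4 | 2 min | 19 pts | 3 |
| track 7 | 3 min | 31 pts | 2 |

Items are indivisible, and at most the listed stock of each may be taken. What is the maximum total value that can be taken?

139 pts

Top feasible selections:
- 1×track 2 + 3×track 4 + 2×track 7: duration 17, value 139
- 1×track 2 + 2×track 4 + 2×track 7: duration 15, value 120
- 3×track 4 + 2×track 7: duration 12, value 119
- 1×track 5 + 2×track 4 + 2×track 7: duration 16, value 114
Best: 139 pts.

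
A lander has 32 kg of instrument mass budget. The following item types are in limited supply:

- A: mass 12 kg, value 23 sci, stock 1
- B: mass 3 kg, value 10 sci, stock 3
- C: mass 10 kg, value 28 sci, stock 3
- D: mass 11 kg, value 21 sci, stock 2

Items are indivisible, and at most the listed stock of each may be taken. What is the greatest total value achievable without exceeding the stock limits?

86 sci

Best selections within mass 32 and stock limits:
- 3×B + 2×C: mass 29, value 86
- 3×C: mass 30, value 84
- 1×A + 3×B + 1×C: mass 31, value 81
- 3×B + 1×C + 1×D: mass 30, value 79
Best: 86 sci.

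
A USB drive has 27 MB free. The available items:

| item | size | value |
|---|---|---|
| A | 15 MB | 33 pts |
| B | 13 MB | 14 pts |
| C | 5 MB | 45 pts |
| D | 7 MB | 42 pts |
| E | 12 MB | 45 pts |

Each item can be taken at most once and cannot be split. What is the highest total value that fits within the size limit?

132 pts

This is a 0/1 knapsack; check combinations near the capacity.
- C+D+E: size 5+7+12=24, value 45+42+45=132
- A+C+D: size 15+5+7=27, value 33+45+42=120
- B+C+D: size 13+5+7=25, value 14+45+42=101
- C+E: size 5+12=17, value 45+45=90
Best: 132 pts.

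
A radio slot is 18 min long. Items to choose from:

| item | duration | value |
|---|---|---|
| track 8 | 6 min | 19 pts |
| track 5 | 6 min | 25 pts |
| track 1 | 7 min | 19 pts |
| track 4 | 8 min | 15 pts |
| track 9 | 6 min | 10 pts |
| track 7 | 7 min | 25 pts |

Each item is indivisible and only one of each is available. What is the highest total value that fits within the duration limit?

This is a 0/1 knapsack; check combinations near the capacity.
- track 8+track 5+track 9: duration 6+6+6=18, value 19+25+10=54
- track 5+track 7: duration 6+7=13, value 25+25=50
- track 8+track 5: duration 6+6=12, value 19+25=44
- track 5+track 1: duration 6+7=13, value 25+19=44
- track 8+track 7: duration 6+7=13, value 19+25=44
Best: 54 pts.

54 pts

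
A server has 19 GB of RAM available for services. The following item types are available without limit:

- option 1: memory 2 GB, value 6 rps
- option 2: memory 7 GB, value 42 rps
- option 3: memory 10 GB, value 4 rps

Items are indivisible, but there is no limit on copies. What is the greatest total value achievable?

Best value-per-unit is option 2 at 42/7; filling with it alone gives 2×42 = 84.
Optimal mix: 2×option 1 + 2×option 2 → memory 18, value 96.

96 rps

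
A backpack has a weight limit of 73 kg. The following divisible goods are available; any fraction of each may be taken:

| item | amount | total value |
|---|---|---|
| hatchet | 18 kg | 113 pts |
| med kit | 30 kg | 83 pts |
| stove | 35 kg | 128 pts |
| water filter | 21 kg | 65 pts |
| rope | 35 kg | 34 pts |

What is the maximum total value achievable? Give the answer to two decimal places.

Take in order of value per unit:
- hatchet (113/18 per unit): all 18 → value 113, running total 113.00
- stove (128/35 per unit): all 35 → value 128, running total 241.00
- water filter (65/21 per unit): 20 of 21 → value 20×65/21 = 61.9048, running total 302.90
Total 302.90.

302.90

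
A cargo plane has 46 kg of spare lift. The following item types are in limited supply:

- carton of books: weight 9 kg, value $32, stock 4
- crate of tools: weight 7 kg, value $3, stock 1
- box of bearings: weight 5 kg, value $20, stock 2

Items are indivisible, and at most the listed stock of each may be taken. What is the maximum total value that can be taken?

Top feasible selections:
- 4×carton of books + 2×box of bearings: weight 46, value 168
- 4×carton of books + 1×box of bearings: weight 41, value 148
- 3×carton of books + 1×crate of tools + 2×box of bearings: weight 44, value 139
- 3×carton of books + 2×box of bearings: weight 37, value 136
Best: $168.

$168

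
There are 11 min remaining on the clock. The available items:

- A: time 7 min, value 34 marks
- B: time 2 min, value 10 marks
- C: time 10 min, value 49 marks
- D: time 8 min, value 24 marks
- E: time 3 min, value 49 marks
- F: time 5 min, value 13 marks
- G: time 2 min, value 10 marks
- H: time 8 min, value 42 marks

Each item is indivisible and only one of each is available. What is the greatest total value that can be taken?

Check high-value combinations within 11 min:
- E+H: time 3+8=11, value 49+42=91
- A+E: time 7+3=10, value 34+49=83
- D+E: time 8+3=11, value 24+49=73
- B+E+F: time 2+3+5=10, value 10+49+13=72
Best: 91 marks.

91 marks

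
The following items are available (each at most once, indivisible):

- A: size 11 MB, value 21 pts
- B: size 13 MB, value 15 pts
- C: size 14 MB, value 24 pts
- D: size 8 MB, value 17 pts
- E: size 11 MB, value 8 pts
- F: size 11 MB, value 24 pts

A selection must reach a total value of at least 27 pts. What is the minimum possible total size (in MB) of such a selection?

Subsets with value ≥ 27, sorted by total size:
- D+F: size 19, value 41
- A+D: size 19, value 38
- B+D: size 21, value 32
Minimum size: 19 MB.

19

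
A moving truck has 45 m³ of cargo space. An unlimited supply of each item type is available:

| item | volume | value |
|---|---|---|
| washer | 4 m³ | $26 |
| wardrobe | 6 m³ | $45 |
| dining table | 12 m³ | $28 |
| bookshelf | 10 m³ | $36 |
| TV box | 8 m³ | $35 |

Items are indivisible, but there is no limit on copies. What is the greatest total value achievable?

$322

Best value-per-unit is wardrobe at 45/6; filling with it alone gives 7×45 = 315.
Optimal mix: 2×washer + 6×wardrobe → volume 44, value 322.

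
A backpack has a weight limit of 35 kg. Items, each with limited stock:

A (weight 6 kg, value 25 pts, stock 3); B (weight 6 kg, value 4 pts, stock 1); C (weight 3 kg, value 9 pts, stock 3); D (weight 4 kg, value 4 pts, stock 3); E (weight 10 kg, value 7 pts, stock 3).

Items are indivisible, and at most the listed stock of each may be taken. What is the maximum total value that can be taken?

110 pts

Top feasible selections:
- 3×A + 3×C + 2×D: weight 35, value 110
- 3×A + 3×C + 1×D: weight 31, value 106
- 3×A + 1×B + 3×C: weight 33, value 106
- 3×A + 3×C: weight 27, value 102
Best: 110 pts.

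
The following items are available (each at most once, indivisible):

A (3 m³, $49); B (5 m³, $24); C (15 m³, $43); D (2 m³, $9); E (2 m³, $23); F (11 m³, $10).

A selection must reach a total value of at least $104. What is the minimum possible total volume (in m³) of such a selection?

12

Subsets with value ≥ 104, sorted by total volume:
- A+B+D+E: volume 12, value 105
- A+C+E: volume 20, value 115
- A+B+E+F: volume 21, value 106
- A+C+D+E: volume 22, value 124
Minimum volume: 12 m³.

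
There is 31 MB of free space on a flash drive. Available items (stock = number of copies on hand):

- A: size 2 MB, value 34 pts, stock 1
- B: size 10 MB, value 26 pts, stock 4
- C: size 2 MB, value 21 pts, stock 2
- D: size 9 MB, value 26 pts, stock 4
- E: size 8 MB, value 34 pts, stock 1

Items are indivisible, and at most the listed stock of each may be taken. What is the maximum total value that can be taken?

Best selections within size 31 and stock limits:
- 1×A + 1×C + 2×D + 1×E: size 30, value 141
- 1×A + 1×B + 1×C + 1×D + 1×E: size 31, value 141
- 1×A + 2×C + 1×D + 1×E: size 23, value 136
- 1×A + 1×B + 2×C + 1×E: size 24, value 136
Best: 141 pts.

141 pts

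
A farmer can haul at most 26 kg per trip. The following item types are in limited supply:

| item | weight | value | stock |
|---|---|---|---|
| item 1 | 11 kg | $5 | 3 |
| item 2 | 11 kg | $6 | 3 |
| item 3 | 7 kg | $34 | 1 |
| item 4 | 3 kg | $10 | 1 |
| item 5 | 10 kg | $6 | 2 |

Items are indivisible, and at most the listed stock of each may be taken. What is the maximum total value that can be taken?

$50

Best selections within weight 26 and stock limits:
- 1×item 3 + 1×item 4 + 1×item 5: weight 20, value 50
- 1×item 2 + 1×item 3 + 1×item 4: weight 21, value 50
- 1×item 1 + 1×item 3 + 1×item 4: weight 21, value 49
- 1×item 3 + 1×item 4: weight 10, value 44
Best: $50.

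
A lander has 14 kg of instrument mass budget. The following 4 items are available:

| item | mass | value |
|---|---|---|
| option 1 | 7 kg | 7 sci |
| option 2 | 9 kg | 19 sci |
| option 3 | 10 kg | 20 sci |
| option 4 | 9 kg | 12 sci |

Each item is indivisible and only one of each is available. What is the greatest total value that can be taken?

20 sci

This is a 0/1 knapsack; check combinations near the capacity.
- option 3: mass 10, value 20
- option 2: mass 9, value 19
- option 4: mass 9, value 12
Best: 20 sci.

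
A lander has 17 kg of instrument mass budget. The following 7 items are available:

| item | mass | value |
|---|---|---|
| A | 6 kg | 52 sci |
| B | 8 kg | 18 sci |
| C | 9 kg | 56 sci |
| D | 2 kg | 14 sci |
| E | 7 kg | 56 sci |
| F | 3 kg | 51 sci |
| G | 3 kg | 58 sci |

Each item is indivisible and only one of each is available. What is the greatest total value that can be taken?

179 sci

Check high-value combinations within 17 kg:
- D+E+F+G: mass 2+7+3+3=15, value 14+56+51+58=179
- C+D+F+G: mass 9+2+3+3=17, value 56+14+51+58=179
- A+D+F+G: mass 6+2+3+3=14, value 52+14+51+58=175
Best: 179 sci.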